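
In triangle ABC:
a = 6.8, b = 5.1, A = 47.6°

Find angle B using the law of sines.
a/sin(A) = b/sin(B)  ⇒  sin(B) = b·sin(A)/a = 5.1·sin(47.6°)/6.8
sin(47.6°) ≈ 0.738455
sin(B) ≈ 5.1·0.738455/6.8 ≈ 3.76612/6.8 ≈ 0.553842
B = arcsin(0.553842) ≈ 33.631°
(Since b ≤ a we need B ≤ A, so the obtuse alternative 180° − 33.631° ≈ 146.369° is rejected.)

B = 33.63°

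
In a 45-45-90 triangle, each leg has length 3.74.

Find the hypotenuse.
In a 45-45-90 triangle the sides are in ratio 1 : 1 : √2, so hypotenuse = leg·√2.
Hypotenuse = 3.74·√2 ≈ 3.74·1.41421 ≈ 5.28916

Hypotenuse = 3.74√2 = 5.289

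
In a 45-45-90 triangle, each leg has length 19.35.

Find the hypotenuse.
In a 45-45-90 triangle the sides are in ratio 1 : 1 : √2, so hypotenuse = leg·√2.
Hypotenuse = 19.35·√2 ≈ 19.35·1.41421 ≈ 27.365

Hypotenuse = 19.35√2 = 27.37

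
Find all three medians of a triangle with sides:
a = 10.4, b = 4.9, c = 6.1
Median formula: m_a = ½√(2b² + 2c² − a²) (and cyclically). a² = 108.16, b² = 24.01, c² = 37.21.
m_a = ½√(2·24.01 + 2·37.21 − 108.16) = ½√14.28 ≈ ½·3.77889 ≈ 1.88944
m_b = ½√(2·108.16 + 2·37.21 − 24.01) = ½√266.73 ≈ ½·16.3319 ≈ 8.16594
m_c = ½√(2·108.16 + 2·24.01 − 37.21) = ½√227.13 ≈ ½·15.0708 ≈ 7.53542

m_a = 1.889, m_b = 8.166, m_c = 7.535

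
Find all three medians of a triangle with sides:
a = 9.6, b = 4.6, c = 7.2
Median formula: m_a = ½√(2b² + 2c² − a²) (and cyclically). a² = 92.16, b² = 21.16, c² = 51.84.
m_a = ½√(2·21.16 + 2·51.84 − 92.16) = ½√53.84 ≈ ½·7.33757 ≈ 3.66879
m_b = ½√(2·92.16 + 2·51.84 − 21.16) = ½√266.84 ≈ ½·16.3352 ≈ 8.16762
m_c = ½√(2·92.16 + 2·21.16 − 51.84) = ½√174.8 ≈ ½·13.2212 ≈ 6.6106

m_a = 3.669, m_b = 8.168, m_c = 6.611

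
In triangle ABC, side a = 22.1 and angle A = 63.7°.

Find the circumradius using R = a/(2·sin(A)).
R = a/(2·sin(A)) = 22.1/(2·sin(63.7°))
sin(63.7°) ≈ 0.896486
R ≈ 22.1/(2·0.896486) = 22.1/1.79297 ≈ 12.3259

R = 12.33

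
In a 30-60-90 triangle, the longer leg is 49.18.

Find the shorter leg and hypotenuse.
In a 30-60-90 triangle the sides are in ratio 1 : √3 : 2, so short leg = long leg/√3 and hypotenuse = 2·(short leg).
Short leg = 49.18/√3 ≈ 49.18/1.73205 ≈ 28.3941
Hypotenuse = 2·28.3941 ≈ 56.7882

Short leg = 28.39, Hypotenuse = 56.79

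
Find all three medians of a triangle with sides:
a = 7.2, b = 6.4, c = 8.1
Median formula: m_a = ½√(2b² + 2c² − a²) (and cyclically). a² = 51.84, b² = 40.96, c² = 65.61.
m_a = ½√(2·40.96 + 2·65.61 − 51.84) = ½√161.3 ≈ ½·12.7004 ≈ 6.3502
m_b = ½√(2·51.84 + 2·65.61 − 40.96) = ½√193.94 ≈ ½·13.9262 ≈ 6.96312
m_c = ½√(2·51.84 + 2·40.96 − 65.61) = ½√119.99 ≈ ½·10.954 ≈ 5.477

m_a = 6.35, m_b = 6.963, m_c = 5.477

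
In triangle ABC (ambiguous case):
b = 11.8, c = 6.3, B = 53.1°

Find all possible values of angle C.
b/sin(B) = c/sin(C)  ⇒  sin(C) = c·sin(B)/b = 6.3·sin(53.1°)/11.8
sin(53.1°) ≈ 0.799685
sin(C) ≈ 6.3·0.799685/11.8 ≈ 5.03801/11.8 ≈ 0.42695
Candidate 1: C₁ = arcsin(0.42695) ≈ 25.2742°  →  A = 180° − 53.1° − 25.2742° ≈ 101.626° > 0, valid
Candidate 2: C₂ = 180° − C₁ ≈ 154.726°  →  A = 180° − 53.1° − 154.726° ≈ -27.8258° ≤ 0, not a valid triangle

C = 25.27° (one solution)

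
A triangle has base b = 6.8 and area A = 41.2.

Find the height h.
A = ½·b·h  ⇒  h = 2A/b = 2·41.2/6.8 = 82.4/6.8 ≈ 12.1176

h = 12.12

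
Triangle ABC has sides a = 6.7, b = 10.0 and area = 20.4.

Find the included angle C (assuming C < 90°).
Area = ½·a·b·sin(C)  ⇒  sin(C) = 2·Area/(a·b) = 2·20.4/(6.7·10.0) = 40.8/67 ≈ 0.608955
C = arcsin(0.608955) ≈ 37.514° (taking the acute solution since C < 90°)

C = 37.51°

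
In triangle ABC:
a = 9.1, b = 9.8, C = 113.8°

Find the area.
Two sides and the included angle (SAS): A = ½·a·b·sin(C) = ½·9.1·9.8·sin(113.8°)
sin(113.8°) ≈ 0.91496
A ≈ ½·89.18·0.91496 = 44.59·0.91496 ≈ 40.7981

Area = 40.8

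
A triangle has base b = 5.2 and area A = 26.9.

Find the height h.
A = ½·b·h  ⇒  h = 2A/b = 2·26.9/5.2 = 53.8/5.2 ≈ 10.3462

h = 10.35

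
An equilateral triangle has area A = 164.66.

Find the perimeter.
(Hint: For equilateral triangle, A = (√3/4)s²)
A = (√3/4)s²  ⇒  s² = 4A/√3 = 4·164.66/√3 = 658.64/1.73205 ≈ 380.266
s ≈ √380.266 ≈ 19.5004
Perimeter = 3s ≈ 3·19.5004 ≈ 58.5012

Perimeter = 58.5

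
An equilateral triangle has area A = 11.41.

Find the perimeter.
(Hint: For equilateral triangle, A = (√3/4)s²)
A = (√3/4)s²  ⇒  s² = 4A/√3 = 4·11.41/√3 = 45.64/1.73205 ≈ 26.3503
s ≈ √26.3503 ≈ 5.13325
Perimeter = 3s ≈ 3·5.13325 ≈ 15.3998

Perimeter = 15.4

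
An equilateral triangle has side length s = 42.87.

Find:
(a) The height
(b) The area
(a) The height splits the triangle into two 30-60-90 halves: h = s·√3/2 = 42.87·1.73205/2 ≈ 74.253/2 ≈ 37.1265
(b) Area = (√3/4)·s² = (√3/4)·42.87² = (√3/4)·1837.8369 ≈ 0.433013·1837.8369 ≈ 795.807

Height = 37.13, Area = 795.8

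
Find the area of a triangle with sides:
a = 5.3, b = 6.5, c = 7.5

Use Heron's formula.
s = (5.3 + 6.5 + 7.5)/2 = 19.3/2 = 9.65
s − a = 4.35, s − b = 3.15, s − c = 2.15
s(s−a)(s−b)(s−c) = 9.65·4.35·3.15·2.15 ≈ 284.293
Area = √284.293 ≈ 16.861

Area = 16.86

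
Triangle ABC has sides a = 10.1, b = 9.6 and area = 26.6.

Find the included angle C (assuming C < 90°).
Area = ½·a·b·sin(C)  ⇒  sin(C) = 2·Area/(a·b) = 2·26.6/(10.1·9.6) = 53.2/96.96 ≈ 0.54868
C = arcsin(0.54868) ≈ 33.2765° (taking the acute solution since C < 90°)

C = 33.28°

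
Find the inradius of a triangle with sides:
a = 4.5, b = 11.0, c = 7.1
r = Area/s where s is the semi-perimeter.
s = (4.5 + 11.0 + 7.1)/2 = 22.6/2 = 11.3
Area = √(s(s−a)(s−b)(s−c)) = √(11.3·6.8·0.3·4.2) ≈ √96.8184 ≈ 9.83963
r ≈ 9.83963/11.3 ≈ 0.870764

r = 0.8708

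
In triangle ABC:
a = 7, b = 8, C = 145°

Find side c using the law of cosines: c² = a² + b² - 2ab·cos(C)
c² = 7² + 8² − 2·7·8·cos(145°)
cos(145°) ≈ -0.819152
c² ≈ 49 + 64 − 112·(-0.819152) ≈ 113 + 91.745 ≈ 204.745
c ≈ √204.745 ≈ 14.3089

c = 14.31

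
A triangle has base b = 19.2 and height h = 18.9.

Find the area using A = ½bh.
A = ½·b·h = ½·19.2·18.9 = ½·362.88 = 181.44

Area = 181.44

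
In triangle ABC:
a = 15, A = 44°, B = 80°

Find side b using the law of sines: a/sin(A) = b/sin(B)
a/sin(A) = b/sin(B)  ⇒  b = a·sin(B)/sin(A) = 15·sin(80°)/sin(44°)
sin(80°) ≈ 0.984808, sin(44°) ≈ 0.694658
b ≈ 15·0.984808/0.694658 ≈ 14.7721/0.694658 ≈ 21.2653

b = 21.27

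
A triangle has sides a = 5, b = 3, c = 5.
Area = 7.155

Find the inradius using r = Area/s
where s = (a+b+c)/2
s = (5 + 3 + 5)/2 = 13/2 = 6.5
r = Area/s = 7.155/6.5 ≈ 1.10077

r = 1.101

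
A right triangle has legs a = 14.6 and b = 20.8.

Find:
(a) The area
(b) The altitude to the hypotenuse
(a) The legs are perpendicular, so Area = ½·a·b = ½·14.6·20.8 = ½·303.68 = 151.84
(b) Hypotenuse c = √(a² + b²) = √(213.16 + 432.64) = √645.8 ≈ 25.4126
    Area = ½·c·h_c  ⇒  h_c = 2·Area/c = 303.68/25.4126 ≈ 11.95

Area = 151.84, h_c = 11.95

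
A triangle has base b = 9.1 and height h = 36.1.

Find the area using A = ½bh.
A = ½·b·h = ½·9.1·36.1 = ½·328.51 = 164.255

Area = 164.255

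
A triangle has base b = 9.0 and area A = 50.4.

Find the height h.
A = ½·b·h  ⇒  h = 2A/b = 2·50.4/9.0 = 100.8/9.0 ≈ 11.2

h = 11.2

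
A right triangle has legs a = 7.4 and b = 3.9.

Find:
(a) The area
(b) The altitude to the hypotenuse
(a) The legs are perpendicular, so Area = ½·a·b = ½·7.4·3.9 = ½·28.86 = 14.43
(b) Hypotenuse c = √(a² + b²) = √(54.76 + 15.21) = √69.97 ≈ 8.36481
    Area = ½·c·h_c  ⇒  h_c = 2·Area/c = 28.86/8.36481 ≈ 3.45017

Area = 14.43, h_c = 3.45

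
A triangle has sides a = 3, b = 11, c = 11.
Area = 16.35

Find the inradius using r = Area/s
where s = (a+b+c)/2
s = (3 + 11 + 11)/2 = 25/2 = 12.5
r = Area/s = 16.35/12.5 ≈ 1.308

r = 1.308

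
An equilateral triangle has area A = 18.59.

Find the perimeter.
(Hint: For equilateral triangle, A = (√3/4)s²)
A = (√3/4)s²  ⇒  s² = 4A/√3 = 4·18.59/√3 = 74.36/1.73205 ≈ 42.9318
s ≈ √42.9318 ≈ 6.55223
Perimeter = 3s ≈ 3·6.55223 ≈ 19.6567

Perimeter = 19.66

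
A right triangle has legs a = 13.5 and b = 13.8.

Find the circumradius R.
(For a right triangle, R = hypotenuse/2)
Hypotenuse c = √(a² + b²) = √(182.25 + 190.44) = √372.69 ≈ 19.3052
R = c/2 ≈ 19.3052/2 ≈ 9.65259

R = 9.653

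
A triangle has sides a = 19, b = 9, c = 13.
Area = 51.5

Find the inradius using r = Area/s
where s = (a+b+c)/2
s = (19 + 9 + 13)/2 = 41/2 = 20.5
r = Area/s = 51.5/20.5 ≈ 2.5122

r = 2.512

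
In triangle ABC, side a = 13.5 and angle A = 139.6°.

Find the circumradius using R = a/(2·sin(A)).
R = a/(2·sin(A)) = 13.5/(2·sin(139.6°))
sin(139.6°) ≈ 0.64812
R ≈ 13.5/(2·0.64812) = 13.5/1.29624 ≈ 10.4147

R = 10.41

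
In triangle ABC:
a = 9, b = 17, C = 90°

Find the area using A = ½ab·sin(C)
A = ½·a·b·sin(C) = ½·9·17·sin(90°)
sin(90°) ≈ 1
A ≈ ½·153·1 = 76.5·1 ≈ 76.5

Area = 76.5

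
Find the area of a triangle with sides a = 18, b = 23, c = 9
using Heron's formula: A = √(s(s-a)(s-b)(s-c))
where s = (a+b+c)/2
s = (18 + 23 + 9)/2 = 50/2 = 25
s − a = 7, s − b = 2, s − c = 16
s(s−a)(s−b)(s−c) = 25·7·2·16 = 5600
Area = √5600 ≈ 74.8331

s = 25.0, Area = 74.83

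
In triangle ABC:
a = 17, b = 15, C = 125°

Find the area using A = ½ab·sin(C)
A = ½·a·b·sin(C) = ½·17·15·sin(125°)
sin(125°) ≈ 0.819152
A ≈ ½·255·0.819152 = 127.5·0.819152 ≈ 104.442

Area = 104.4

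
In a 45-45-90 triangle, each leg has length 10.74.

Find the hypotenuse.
In a 45-45-90 triangle the sides are in ratio 1 : 1 : √2, so hypotenuse = leg·√2.
Hypotenuse = 10.74·√2 ≈ 10.74·1.41421 ≈ 15.1887

Hypotenuse = 10.74√2 = 15.19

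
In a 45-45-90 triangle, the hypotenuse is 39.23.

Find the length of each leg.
In a 45-45-90 triangle hypotenuse = leg·√2, so leg = hypotenuse/√2.
Leg = 39.23/√2 ≈ 39.23/1.41421 ≈ 27.7398

Each leg = 27.74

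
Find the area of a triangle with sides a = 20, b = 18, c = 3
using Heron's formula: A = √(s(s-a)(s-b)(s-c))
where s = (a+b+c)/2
s = (20 + 18 + 3)/2 = 41/2 = 20.5
s − a = 0.5, s − b = 2.5, s − c = 17.5
s(s−a)(s−b)(s−c) = 20.5·0.5·2.5·17.5 = 448.4375
Area = √448.4375 ≈ 21.1763

s = 20.5, Area = 21.18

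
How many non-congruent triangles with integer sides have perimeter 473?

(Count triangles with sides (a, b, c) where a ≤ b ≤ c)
Let a ≤ b ≤ c with a + b + c = 473. The only binding inequality is a + b > c, i.e. 473 − c > c, so c < 473/2; and c ≥ 473/3 since c is the largest side.
So 158 ≤ c ≤ 236. For each c, b runs from ⌈(473 − c)/2⌉ up to c (then a = 473 − b − c satisfies 1 ≤ a ≤ b automatically), giving c − ⌈(473 − c)/2⌉ + 1 choices.
Summing over c: 1 + 3 + 4 + 6 + … + 117 + 118  (79 terms, c = 158, …, 236) = 4720
Check (closed form: nearest integer to p²/48 for even p, (p+3)²/48 for odd p): (473+3)²/48 = 476²/48 = 226576/48 ≈ 4720.33 → 4720

4720 triangles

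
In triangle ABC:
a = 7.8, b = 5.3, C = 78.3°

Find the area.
Two sides and the included angle (SAS): A = ½·a·b·sin(C) = ½·7.8·5.3·sin(78.3°)
sin(78.3°) ≈ 0.979223
A ≈ ½·41.34·0.979223 = 20.67·0.979223 ≈ 20.2405

Area = 20.24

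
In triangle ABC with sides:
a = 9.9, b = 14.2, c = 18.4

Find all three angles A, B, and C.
Law of cosines for each angle (a² = 98.01, b² = 201.64, c² = 338.56):
cos(A) = (b² + c² − a²)/(2bc) = (201.64 + 338.56 − 98.01)/(2·14.2·18.4) = 442.19/522.56 ≈ 0.846199  ⇒  A ≈ 32.1993°
cos(B) = (a² + c² − b²)/(2ac) = (98.01 + 338.56 − 201.64)/(2·9.9·18.4) = 234.93/364.32 ≈ 0.644845  ⇒  B ≈ 49.8459°
cos(C) = (a² + b² − c²)/(2ab) = (98.01 + 201.64 − 338.56)/(2·9.9·14.2) = -38.91/281.16 ≈ -0.138391  ⇒  C ≈ 97.9547°
Check: A + B + C ≈ 180°

A = 32.2°, B = 49.85°, C = 97.95°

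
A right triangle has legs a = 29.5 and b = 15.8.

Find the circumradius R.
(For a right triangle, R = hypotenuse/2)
Hypotenuse c = √(a² + b²) = √(870.25 + 249.64) = √1119.89 ≈ 33.4648
R = c/2 ≈ 33.4648/2 ≈ 16.7324

R = 16.73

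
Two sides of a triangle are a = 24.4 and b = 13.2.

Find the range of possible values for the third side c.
Triangle inequality: |a − b| < c < a + b
|a − b| = |24.4 − 13.2| = 11.2
a + b = 24.4 + 13.2 = 37.6

11.2 < c < 37.6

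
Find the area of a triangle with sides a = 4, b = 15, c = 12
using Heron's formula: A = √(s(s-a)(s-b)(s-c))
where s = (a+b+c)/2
s = (4 + 15 + 12)/2 = 31/2 = 15.5
s − a = 11.5, s − b = 0.5, s − c = 3.5
s(s−a)(s−b)(s−c) = 15.5·11.5·0.5·3.5 = 311.9375
Area = √311.9375 ≈ 17.6618

s = 15.5, Area = 17.66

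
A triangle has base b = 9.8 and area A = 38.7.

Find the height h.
A = ½·b·h  ⇒  h = 2A/b = 2·38.7/9.8 = 77.4/9.8 ≈ 7.89796

h = 7.898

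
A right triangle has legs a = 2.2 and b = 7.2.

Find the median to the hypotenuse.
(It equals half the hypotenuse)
Hypotenuse c = √(a² + b²) = √(4.84 + 51.84) = √56.68 ≈ 7.52861
Median to hypotenuse = c/2 ≈ 7.52861/2 ≈ 3.76431

Median = 3.764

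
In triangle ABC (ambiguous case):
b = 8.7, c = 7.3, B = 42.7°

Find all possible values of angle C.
b/sin(B) = c/sin(C)  ⇒  sin(C) = c·sin(B)/b = 7.3·sin(42.7°)/8.7
sin(42.7°) ≈ 0.67816
sin(C) ≈ 7.3·0.67816/8.7 ≈ 4.95057/8.7 ≈ 0.569031
Candidate 1: C₁ = arcsin(0.569031) ≈ 34.6826°  →  A = 180° − 42.7° − 34.6826° ≈ 102.617° > 0, valid
Candidate 2: C₂ = 180° − C₁ ≈ 145.317°  →  A = 180° − 42.7° − 145.317° ≈ -8.0174° ≤ 0, not a valid triangle

C = 34.68° (one solution)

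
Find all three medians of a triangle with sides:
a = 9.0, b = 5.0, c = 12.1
Median formula: m_a = ½√(2b² + 2c² − a²) (and cyclically). a² = 81, b² = 25, c² = 146.41.
m_a = ½√(2·25 + 2·146.41 − 81) = ½√261.82 ≈ ½·16.1809 ≈ 8.09043
m_b = ½√(2·81 + 2·146.41 − 25) = ½√429.82 ≈ ½·20.7321 ≈ 10.3661
m_c = ½√(2·81 + 2·25 − 146.41) = ½√65.59 ≈ ½·8.09877 ≈ 4.04938

m_a = 8.09, m_b = 10.37, m_c = 4.049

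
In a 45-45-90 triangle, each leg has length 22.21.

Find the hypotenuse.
In a 45-45-90 triangle the sides are in ratio 1 : 1 : √2, so hypotenuse = leg·√2.
Hypotenuse = 22.21·√2 ≈ 22.21·1.41421 ≈ 31.4097

Hypotenuse = 22.21√2 = 31.41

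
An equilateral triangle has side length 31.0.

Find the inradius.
r = Area/s with s the semi-perimeter.
Area = (√3/4)·31.0² = (√3/4)·961 ≈ 0.433013·961 ≈ 416.125
s = 3·31.0/2 = 46.5
r ≈ 416.125/46.5 ≈ 8.94893
(Equivalently r = side/(2√3) = 31.0/3.4641 ≈ 8.94893.)

r = 8.949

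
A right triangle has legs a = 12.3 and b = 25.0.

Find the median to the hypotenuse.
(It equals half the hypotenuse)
Hypotenuse c = √(a² + b²) = √(151.29 + 625) = √776.29 ≈ 27.862
Median to hypotenuse = c/2 ≈ 27.862/2 ≈ 13.931

Median = 13.93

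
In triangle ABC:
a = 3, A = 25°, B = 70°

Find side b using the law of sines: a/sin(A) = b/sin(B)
a/sin(A) = b/sin(B)  ⇒  b = a·sin(B)/sin(A) = 3·sin(70°)/sin(25°)
sin(70°) ≈ 0.939693, sin(25°) ≈ 0.422618
b ≈ 3·0.939693/0.422618 ≈ 2.81908/0.422618 ≈ 6.67051

b = 6.671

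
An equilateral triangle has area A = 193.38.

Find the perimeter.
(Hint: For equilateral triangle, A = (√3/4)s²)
A = (√3/4)s²  ⇒  s² = 4A/√3 = 4·193.38/√3 = 773.52/1.73205 ≈ 446.592
s ≈ √446.592 ≈ 21.1327
Perimeter = 3s ≈ 3·21.1327 ≈ 63.3982

Perimeter = 63.4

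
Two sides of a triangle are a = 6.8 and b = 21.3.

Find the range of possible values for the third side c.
Triangle inequality: |a − b| < c < a + b
|a − b| = |6.8 − 21.3| = 14.5
a + b = 6.8 + 21.3 = 28.1

14.5 < c < 28.1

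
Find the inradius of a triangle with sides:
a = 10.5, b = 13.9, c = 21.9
r = Area/s where s is the semi-perimeter.
s = (10.5 + 13.9 + 21.9)/2 = 46.3/2 = 23.15
Area = √(s(s−a)(s−b)(s−c)) = √(23.15·12.65·9.25·1.25) ≈ √3386.05 ≈ 58.1898
r ≈ 58.1898/23.15 ≈ 2.5136

r = 2.514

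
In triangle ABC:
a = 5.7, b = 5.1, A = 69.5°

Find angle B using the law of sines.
a/sin(A) = b/sin(B)  ⇒  sin(B) = b·sin(A)/a = 5.1·sin(69.5°)/5.7
sin(69.5°) ≈ 0.936672
sin(B) ≈ 5.1·0.936672/5.7 ≈ 4.77703/5.7 ≈ 0.838075
B = arcsin(0.838075) ≈ 56.9374°
(Since b ≤ a we need B ≤ A, so the obtuse alternative 180° − 56.9374° ≈ 123.063° is rejected.)

B = 56.94°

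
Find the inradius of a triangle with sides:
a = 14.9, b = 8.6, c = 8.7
r = Area/s where s is the semi-perimeter.
s = (14.9 + 8.6 + 8.7)/2 = 32.2/2 = 16.1
Area = √(s(s−a)(s−b)(s−c)) = √(16.1·1.2·7.5·7.4) ≈ √1072.26 ≈ 32.7454
r ≈ 32.7454/16.1 ≈ 2.03387

r = 2.034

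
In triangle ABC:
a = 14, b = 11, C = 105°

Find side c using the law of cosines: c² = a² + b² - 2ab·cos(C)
c² = 14² + 11² − 2·14·11·cos(105°)
cos(105°) ≈ -0.258819
c² ≈ 196 + 121 − 308·(-0.258819) ≈ 317 + 79.7163 ≈ 396.716
c ≈ √396.716 ≈ 19.9177

c = 19.92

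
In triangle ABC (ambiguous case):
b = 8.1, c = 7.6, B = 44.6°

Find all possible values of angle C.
b/sin(B) = c/sin(C)  ⇒  sin(C) = c·sin(B)/b = 7.6·sin(44.6°)/8.1
sin(44.6°) ≈ 0.702153
sin(C) ≈ 7.6·0.702153/8.1 ≈ 5.33636/8.1 ≈ 0.65881
Candidate 1: C₁ = arcsin(0.65881) ≈ 41.2092°  →  A = 180° − 44.6° − 41.2092° ≈ 94.1908° > 0, valid
Candidate 2: C₂ = 180° − C₁ ≈ 138.791°  →  A = 180° − 44.6° − 138.791° ≈ -3.3908° ≤ 0, not a valid triangle

C = 41.21° (one solution)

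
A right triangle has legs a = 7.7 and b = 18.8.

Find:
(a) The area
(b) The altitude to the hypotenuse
(a) The legs are perpendicular, so Area = ½·a·b = ½·7.7·18.8 = ½·144.76 = 72.38
(b) Hypotenuse c = √(a² + b²) = √(59.29 + 353.44) = √412.73 ≈ 20.3158
    Area = ½·c·h_c  ⇒  h_c = 2·Area/c = 144.76/20.3158 ≈ 7.1255

Area = 72.38, h_c = 7.126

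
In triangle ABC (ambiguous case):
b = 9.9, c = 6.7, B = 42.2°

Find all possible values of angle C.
b/sin(B) = c/sin(C)  ⇒  sin(C) = c·sin(B)/b = 6.7·sin(42.2°)/9.9
sin(42.2°) ≈ 0.671721
sin(C) ≈ 6.7·0.671721/9.9 ≈ 4.50053/9.9 ≈ 0.454599
Candidate 1: C₁ = arcsin(0.454599) ≈ 27.0391°  →  A = 180° − 42.2° − 27.0391° ≈ 110.761° > 0, valid
Candidate 2: C₂ = 180° − C₁ ≈ 152.961°  →  A = 180° − 42.2° − 152.961° ≈ -15.1609° ≤ 0, not a valid triangle

C = 27.04° (one solution)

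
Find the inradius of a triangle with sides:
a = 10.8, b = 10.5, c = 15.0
r = Area/s where s is the semi-perimeter.
s = (10.8 + 10.5 + 15.0)/2 = 36.3/2 = 18.15
Area = √(s(s−a)(s−b)(s−c)) = √(18.15·7.35·7.65·3.15) ≈ √3214.67 ≈ 56.698
r ≈ 56.698/18.15 ≈ 3.12386

r = 3.124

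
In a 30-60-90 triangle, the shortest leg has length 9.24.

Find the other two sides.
In a 30-60-90 triangle the sides are in ratio 1 : √3 : 2 (short leg : long leg : hypotenuse).
Long leg = 9.24·√3 ≈ 9.24·1.73205 ≈ 16.0041
Hypotenuse = 2·9.24 = 18.48

Long leg = 9.24√3 = 16, Hypotenuse = 18.48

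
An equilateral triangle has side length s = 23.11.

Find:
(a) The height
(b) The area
(a) The height splits the triangle into two 30-60-90 halves: h = s·√3/2 = 23.11·1.73205/2 ≈ 40.0277/2 ≈ 20.0138
(b) Area = (√3/4)·s² = (√3/4)·23.11² = (√3/4)·534.0721 ≈ 0.433013·534.0721 ≈ 231.26

Height = 20.01, Area = 231.3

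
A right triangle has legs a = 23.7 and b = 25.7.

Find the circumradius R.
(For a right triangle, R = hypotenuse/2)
Hypotenuse c = √(a² + b²) = √(561.69 + 660.49) = √1222.18 ≈ 34.9597
R = c/2 ≈ 34.9597/2 ≈ 17.4798

R = 17.48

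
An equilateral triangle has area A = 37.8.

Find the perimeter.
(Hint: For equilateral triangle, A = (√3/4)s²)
A = (√3/4)s²  ⇒  s² = 4A/√3 = 4·37.8/√3 = 151.2/1.73205 ≈ 87.2954
s ≈ √87.2954 ≈ 9.3432
Perimeter = 3s ≈ 3·9.3432 ≈ 28.0296

Perimeter = 28.03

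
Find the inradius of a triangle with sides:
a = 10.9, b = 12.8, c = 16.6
r = Area/s where s is the semi-perimeter.
s = (10.9 + 12.8 + 16.6)/2 = 40.3/2 = 20.15
Area = √(s(s−a)(s−b)(s−c)) = √(20.15·9.25·7.35·3.55) ≈ √4863.32 ≈ 69.7375
r ≈ 69.7375/20.15 ≈ 3.46092

r = 3.461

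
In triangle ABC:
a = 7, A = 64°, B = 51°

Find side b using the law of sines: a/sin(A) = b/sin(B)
a/sin(A) = b/sin(B)  ⇒  b = a·sin(B)/sin(A) = 7·sin(51°)/sin(64°)
sin(51°) ≈ 0.777146, sin(64°) ≈ 0.898794
b ≈ 7·0.777146/0.898794 ≈ 5.44002/0.898794 ≈ 6.05258

b = 6.053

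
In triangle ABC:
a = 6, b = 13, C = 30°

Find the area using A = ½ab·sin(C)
A = ½·a·b·sin(C) = ½·6·13·sin(30°)
sin(30°) ≈ 0.5
A ≈ ½·78·0.5 = 39·0.5 ≈ 19.5

Area = 19.5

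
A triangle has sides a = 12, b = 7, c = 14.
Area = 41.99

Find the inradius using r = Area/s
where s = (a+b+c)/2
s = (12 + 7 + 14)/2 = 33/2 = 16.5
r = Area/s = 41.99/16.5 ≈ 2.54485

r = 2.545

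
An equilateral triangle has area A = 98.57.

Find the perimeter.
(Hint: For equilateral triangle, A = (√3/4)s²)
A = (√3/4)s²  ⇒  s² = 4A/√3 = 4·98.57/√3 = 394.28/1.73205 ≈ 227.638
s ≈ √227.638 ≈ 15.0877
Perimeter = 3s ≈ 3·15.0877 ≈ 45.263

Perimeter = 45.26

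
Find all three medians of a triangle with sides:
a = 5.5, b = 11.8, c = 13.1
Median formula: m_a = ½√(2b² + 2c² − a²) (and cyclically). a² = 30.25, b² = 139.24, c² = 171.61.
m_a = ½√(2·139.24 + 2·171.61 − 30.25) = ½√591.45 ≈ ½·24.3197 ≈ 12.1599
m_b = ½√(2·30.25 + 2·171.61 − 139.24) = ½√264.48 ≈ ½·16.2628 ≈ 8.13142
m_c = ½√(2·30.25 + 2·139.24 − 171.61) = ½√167.37 ≈ ½·12.9372 ≈ 6.46858

m_a = 12.16, m_b = 8.131, m_c = 6.469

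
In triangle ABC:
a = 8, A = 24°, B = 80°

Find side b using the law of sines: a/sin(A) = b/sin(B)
a/sin(A) = b/sin(B)  ⇒  b = a·sin(B)/sin(A) = 8·sin(80°)/sin(24°)
sin(80°) ≈ 0.984808, sin(24°) ≈ 0.406737
b ≈ 8·0.984808/0.406737 ≈ 7.87846/0.406737 ≈ 19.3699

b = 19.37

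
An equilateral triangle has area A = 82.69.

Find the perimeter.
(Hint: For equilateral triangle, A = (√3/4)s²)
A = (√3/4)s²  ⇒  s² = 4A/√3 = 4·82.69/√3 = 330.76/1.73205 ≈ 190.964
s ≈ √190.964 ≈ 13.819
Perimeter = 3s ≈ 3·13.819 ≈ 41.457

Perimeter = 41.46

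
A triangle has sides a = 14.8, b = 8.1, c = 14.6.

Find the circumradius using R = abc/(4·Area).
First find the area with Heron's formula.
s = (14.8 + 8.1 + 14.6)/2 = 18.75
Area = √(s(s−a)(s−b)(s−c)) = √(18.75·3.95·10.65·4.15) ≈ √3273.38 ≈ 57.2134
abc = 14.8·8.1·14.6 = 1750.248
R = abc/(4·Area) ≈ 1750.248/(4·57.2134) = 1750.248/228.854 ≈ 7.64789

R = 7.648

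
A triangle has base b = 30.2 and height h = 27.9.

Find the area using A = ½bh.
A = ½·b·h = ½·30.2·27.9 = ½·842.58 = 421.29

Area = 421.29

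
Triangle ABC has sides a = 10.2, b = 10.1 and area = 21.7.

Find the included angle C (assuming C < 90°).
Area = ½·a·b·sin(C)  ⇒  sin(C) = 2·Area/(a·b) = 2·21.7/(10.2·10.1) = 43.4/103.02 ≈ 0.421277
C = arcsin(0.421277) ≈ 24.9153° (taking the acute solution since C < 90°)

C = 24.92°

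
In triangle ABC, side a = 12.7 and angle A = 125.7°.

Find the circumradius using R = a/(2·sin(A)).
R = a/(2·sin(A)) = 12.7/(2·sin(125.7°))
sin(125.7°) ≈ 0.812084
R ≈ 12.7/(2·0.812084) = 12.7/1.62417 ≈ 7.81939

R = 7.819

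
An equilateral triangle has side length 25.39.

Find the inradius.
r = Area/s with s the semi-perimeter.
Area = (√3/4)·25.39² = (√3/4)·644.6521 ≈ 0.433013·644.6521 ≈ 279.143
s = 3·25.39/2 = 38.085
r ≈ 279.143/38.085 ≈ 7.32946
(Equivalently r = side/(2√3) = 25.39/3.4641 ≈ 7.32946.)

r = 7.329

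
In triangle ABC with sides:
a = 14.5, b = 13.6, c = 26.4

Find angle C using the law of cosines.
c² = a² + b² − 2ab·cos(C)  ⇒  cos(C) = (a² + b² − c²)/(2ab)
cos(C) = (14.5² + 13.6² − 26.4²)/(2·14.5·13.6) = (210.25 + 184.96 − 696.96)/394.4 = -301.75/394.4 ≈ -0.765086
C = arccos(-0.765086) ≈ 139.915°

C = 139.9°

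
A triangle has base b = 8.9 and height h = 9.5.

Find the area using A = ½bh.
A = ½·b·h = ½·8.9·9.5 = ½·84.55 = 42.275

Area = 42.275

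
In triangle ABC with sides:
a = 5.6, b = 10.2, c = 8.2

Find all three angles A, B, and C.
Law of cosines for each angle (a² = 31.36, b² = 104.04, c² = 67.24):
cos(A) = (b² + c² − a²)/(2bc) = (104.04 + 67.24 − 31.36)/(2·10.2·8.2) = 139.92/167.28 ≈ 0.836442  ⇒  A ≈ 33.2337°
cos(B) = (a² + c² − b²)/(2ac) = (31.36 + 67.24 − 104.04)/(2·5.6·8.2) = -5.44/91.84 ≈ -0.0592334  ⇒  B ≈ 93.3958°
cos(C) = (a² + b² − c²)/(2ab) = (31.36 + 104.04 − 67.24)/(2·5.6·10.2) = 68.16/114.24 ≈ 0.596639  ⇒  C ≈ 53.3705°
Check: A + B + C ≈ 180°

A = 33.23°, B = 93.4°, C = 53.37°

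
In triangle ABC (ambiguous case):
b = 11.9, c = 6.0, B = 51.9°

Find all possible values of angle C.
b/sin(B) = c/sin(C)  ⇒  sin(C) = c·sin(B)/b = 6.0·sin(51.9°)/11.9
sin(51.9°) ≈ 0.786935
sin(C) ≈ 6.0·0.786935/11.9 ≈ 4.72161/11.9 ≈ 0.396774
Candidate 1: C₁ = arcsin(0.396774) ≈ 23.3767°  →  A = 180° − 51.9° − 23.3767° ≈ 104.723° > 0, valid
Candidate 2: C₂ = 180° − C₁ ≈ 156.623°  →  A = 180° − 51.9° − 156.623° ≈ -28.5233° ≤ 0, not a valid triangle

C = 23.38° (one solution)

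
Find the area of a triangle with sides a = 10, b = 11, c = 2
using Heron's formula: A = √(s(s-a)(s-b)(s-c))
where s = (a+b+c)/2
s = (10 + 11 + 2)/2 = 23/2 = 11.5
s − a = 1.5, s − b = 0.5, s − c = 9.5
s(s−a)(s−b)(s−c) = 11.5·1.5·0.5·9.5 = 81.9375
Area = √81.9375 ≈ 9.05193

s = 11.5, Area = 9.052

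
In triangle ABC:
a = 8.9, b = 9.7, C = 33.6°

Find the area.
Two sides and the included angle (SAS): A = ½·a·b·sin(C) = ½·8.9·9.7·sin(33.6°)
sin(33.6°) ≈ 0.553392
A ≈ ½·86.33·0.553392 = 43.165·0.553392 ≈ 23.8871

Area = 23.89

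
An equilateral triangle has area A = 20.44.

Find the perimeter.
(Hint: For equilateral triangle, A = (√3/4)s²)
A = (√3/4)s²  ⇒  s² = 4A/√3 = 4·20.44/√3 = 81.76/1.73205 ≈ 47.2042
s ≈ √47.2042 ≈ 6.87053
Perimeter = 3s ≈ 3·6.87053 ≈ 20.6116

Perimeter = 20.61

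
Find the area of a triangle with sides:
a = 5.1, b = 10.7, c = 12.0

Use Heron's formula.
s = (5.1 + 10.7 + 12.0)/2 = 27.8/2 = 13.9
s − a = 8.8, s − b = 3.2, s − c = 1.9
s(s−a)(s−b)(s−c) = 13.9·8.8·3.2·1.9 ≈ 743.706
Area = √743.706 ≈ 27.271

Area = 27.27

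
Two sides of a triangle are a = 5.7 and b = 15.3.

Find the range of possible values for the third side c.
Triangle inequality: |a − b| < c < a + b
|a − b| = |5.7 − 15.3| = 9.6
a + b = 5.7 + 15.3 = 21

9.6 < c < 21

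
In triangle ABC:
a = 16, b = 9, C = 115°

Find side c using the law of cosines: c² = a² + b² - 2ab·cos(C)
c² = 16² + 9² − 2·16·9·cos(115°)
cos(115°) ≈ -0.422618
c² ≈ 256 + 81 − 288·(-0.422618) ≈ 337 + 121.714 ≈ 458.714
c ≈ √458.714 ≈ 21.4176

c = 21.42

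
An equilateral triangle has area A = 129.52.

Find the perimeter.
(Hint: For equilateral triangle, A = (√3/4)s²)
A = (√3/4)s²  ⇒  s² = 4A/√3 = 4·129.52/√3 = 518.08/1.73205 ≈ 299.114
s ≈ √299.114 ≈ 17.2949
Perimeter = 3s ≈ 3·17.2949 ≈ 51.8847

Perimeter = 51.88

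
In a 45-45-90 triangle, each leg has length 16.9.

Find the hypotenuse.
In a 45-45-90 triangle the sides are in ratio 1 : 1 : √2, so hypotenuse = leg·√2.
Hypotenuse = 16.9·√2 ≈ 16.9·1.41421 ≈ 23.9002

Hypotenuse = 16.9√2 = 23.9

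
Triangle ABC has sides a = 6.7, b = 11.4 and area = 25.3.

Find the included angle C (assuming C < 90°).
Area = ½·a·b·sin(C)  ⇒  sin(C) = 2·Area/(a·b) = 2·25.3/(6.7·11.4) = 50.6/76.38 ≈ 0.662477
C = arcsin(0.662477) ≈ 41.4891° (taking the acute solution since C < 90°)

C = 41.49°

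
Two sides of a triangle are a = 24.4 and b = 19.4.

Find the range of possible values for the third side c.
Triangle inequality: |a − b| < c < a + b
|a − b| = |24.4 − 19.4| = 5
a + b = 24.4 + 19.4 = 43.8

5 < c < 43.8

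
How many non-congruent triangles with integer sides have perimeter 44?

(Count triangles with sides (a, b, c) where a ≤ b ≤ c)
Let a ≤ b ≤ c with a + b + c = 44. The only binding inequality is a + b > c, i.e. 44 − c > c, so c < 44/2; and c ≥ 44/3 since c is the largest side.
So 15 ≤ c ≤ 21. For each c, b runs from ⌈(44 − c)/2⌉ up to c (then a = 44 − b − c satisfies 1 ≤ a ≤ b automatically), giving c − ⌈(44 − c)/2⌉ + 1 choices.
Summing over c: 1 + 3 + 4 + 6 + 7 + 9 + 10 = 40
Check (closed form: nearest integer to p²/48 for even p, (p+3)²/48 for odd p): 44²/48 = 1936/48 ≈ 40.33 → 40

40 triangles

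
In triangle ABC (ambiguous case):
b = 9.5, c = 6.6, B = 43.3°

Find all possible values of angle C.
b/sin(B) = c/sin(C)  ⇒  sin(C) = c·sin(B)/b = 6.6·sin(43.3°)/9.5
sin(43.3°) ≈ 0.685818
sin(C) ≈ 6.6·0.685818/9.5 ≈ 4.5264/9.5 ≈ 0.476463
Candidate 1: C₁ = arcsin(0.476463) ≈ 28.4547°  →  A = 180° − 43.3° − 28.4547° ≈ 108.245° > 0, valid
Candidate 2: C₂ = 180° − C₁ ≈ 151.545°  →  A = 180° − 43.3° − 151.545° ≈ -14.8453° ≤ 0, not a valid triangle

C = 28.45° (one solution)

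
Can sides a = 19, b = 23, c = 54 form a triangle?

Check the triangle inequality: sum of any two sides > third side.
a + b vs c: 19 + 23 = 42 ≤ 54  ✗
a + c vs b: 19 + 54 = 73 > 23  ✓
b + c vs a: 23 + 54 = 77 > 19  ✓

No: 19 + 23 = 42 is not > 54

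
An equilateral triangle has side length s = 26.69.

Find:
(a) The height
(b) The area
(a) The height splits the triangle into two 30-60-90 halves: h = s·√3/2 = 26.69·1.73205/2 ≈ 46.2284/2 ≈ 23.1142
(b) Area = (√3/4)·s² = (√3/4)·26.69² = (√3/4)·712.3561 ≈ 0.433013·712.3561 ≈ 308.459

Height = 23.11, Area = 308.5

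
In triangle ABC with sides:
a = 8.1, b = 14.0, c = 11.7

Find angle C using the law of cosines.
c² = a² + b² − 2ab·cos(C)  ⇒  cos(C) = (a² + b² − c²)/(2ab)
cos(C) = (8.1² + 14.0² − 11.7²)/(2·8.1·14.0) = (65.61 + 196 − 136.89)/226.8 = 124.72/226.8 ≈ 0.549912
C = arccos(0.549912) ≈ 56.639°

C = 56.64°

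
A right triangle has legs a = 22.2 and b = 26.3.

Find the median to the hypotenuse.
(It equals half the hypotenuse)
Hypotenuse c = √(a² + b²) = √(492.84 + 691.69) = √1184.53 ≈ 34.417
Median to hypotenuse = c/2 ≈ 34.417/2 ≈ 17.2085

Median = 17.21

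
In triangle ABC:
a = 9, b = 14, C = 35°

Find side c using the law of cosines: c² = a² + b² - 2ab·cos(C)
c² = 9² + 14² − 2·9·14·cos(35°)
cos(35°) ≈ 0.819152
c² ≈ 81 + 196 − 252·(0.819152) ≈ 277 − 206.426 ≈ 70.5737
c ≈ √70.5737 ≈ 8.40081

c = 8.401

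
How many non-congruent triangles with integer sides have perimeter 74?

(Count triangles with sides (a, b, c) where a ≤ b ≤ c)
Let a ≤ b ≤ c with a + b + c = 74. The only binding inequality is a + b > c, i.e. 74 − c > c, so c < 74/2; and c ≥ 74/3 since c is the largest side.
So 25 ≤ c ≤ 36. For each c, b runs from ⌈(74 − c)/2⌉ up to c (then a = 74 − b − c satisfies 1 ≤ a ≤ b automatically), giving c − ⌈(74 − c)/2⌉ + 1 choices.
Summing over c: 1 + 3 + 4 + 6 + 7 + 9 + 10 + 12 + 13 + 15 + 16 + 18 = 114
Check (closed form: nearest integer to p²/48 for even p, (p+3)²/48 for odd p): 74²/48 = 5476/48 ≈ 114.08 → 114

114 triangles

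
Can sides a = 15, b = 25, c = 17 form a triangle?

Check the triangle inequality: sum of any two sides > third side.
a + b vs c: 15 + 25 = 40 > 17  ✓
a + c vs b: 15 + 17 = 32 > 25  ✓
b + c vs a: 25 + 17 = 42 > 15  ✓

Yes, triangle inequality satisfied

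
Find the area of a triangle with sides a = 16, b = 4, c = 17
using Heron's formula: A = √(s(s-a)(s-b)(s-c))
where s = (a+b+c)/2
s = (16 + 4 + 17)/2 = 37/2 = 18.5
s − a = 2.5, s − b = 14.5, s − c = 1.5
s(s−a)(s−b)(s−c) = 18.5·2.5·14.5·1.5 = 1005.9375
Area = √1005.9375 ≈ 31.7165

s = 18.5, Area = 31.72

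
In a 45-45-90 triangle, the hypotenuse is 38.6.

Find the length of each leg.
In a 45-45-90 triangle hypotenuse = leg·√2, so leg = hypotenuse/√2.
Leg = 38.6/√2 ≈ 38.6/1.41421 ≈ 27.2943

Each leg = 27.29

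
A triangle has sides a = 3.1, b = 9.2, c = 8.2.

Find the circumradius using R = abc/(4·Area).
First find the area with Heron's formula.
s = (3.1 + 9.2 + 8.2)/2 = 10.25
Area = √(s(s−a)(s−b)(s−c)) = √(10.25·7.15·1.05·2.05) ≈ √157.751 ≈ 12.5599
abc = 3.1·9.2·8.2 = 233.864
R = abc/(4·Area) ≈ 233.864/(4·12.5599) = 233.864/50.2396 ≈ 4.65497

R = 4.655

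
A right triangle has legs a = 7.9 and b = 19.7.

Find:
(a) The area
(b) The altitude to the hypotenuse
(a) The legs are perpendicular, so Area = ½·a·b = ½·7.9·19.7 = ½·155.63 = 77.815
(b) Hypotenuse c = √(a² + b²) = √(62.41 + 388.09) = √450.5 ≈ 21.225
    Area = ½·c·h_c  ⇒  h_c = 2·Area/c = 155.63/21.225 ≈ 7.3324

Area = 77.815, h_c = 7.332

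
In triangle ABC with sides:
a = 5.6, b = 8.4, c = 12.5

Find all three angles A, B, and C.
Law of cosines for each angle (a² = 31.36, b² = 70.56, c² = 156.25):
cos(A) = (b² + c² − a²)/(2bc) = (70.56 + 156.25 − 31.36)/(2·8.4·12.5) = 195.45/210 ≈ 0.930714  ⇒  A ≈ 21.4536°
cos(B) = (a² + c² − b²)/(2ac) = (31.36 + 156.25 − 70.56)/(2·5.6·12.5) = 117.05/140 ≈ 0.836071  ⇒  B ≈ 33.2724°
cos(C) = (a² + b² − c²)/(2ab) = (31.36 + 70.56 − 156.25)/(2·5.6·8.4) = -54.33/94.08 ≈ -0.577487  ⇒  C ≈ 125.274°
Check: A + B + C ≈ 180°

A = 21.45°, B = 33.27°, C = 125.3°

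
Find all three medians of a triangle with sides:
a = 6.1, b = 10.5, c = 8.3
Median formula: m_a = ½√(2b² + 2c² − a²) (and cyclically). a² = 37.21, b² = 110.25, c² = 68.89.
m_a = ½√(2·110.25 + 2·68.89 − 37.21) = ½√321.07 ≈ ½·17.9184 ≈ 8.95921
m_b = ½√(2·37.21 + 2·68.89 − 110.25) = ½√101.95 ≈ ½·10.097 ≈ 5.04851
m_c = ½√(2·37.21 + 2·110.25 − 68.89) = ½√226.03 ≈ ½·15.0343 ≈ 7.51715

m_a = 8.959, m_b = 5.049, m_c = 7.517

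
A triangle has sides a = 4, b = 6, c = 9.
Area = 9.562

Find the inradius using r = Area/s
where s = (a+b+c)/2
s = (4 + 6 + 9)/2 = 19/2 = 9.5
r = Area/s = 9.562/9.5 ≈ 1.00653

r = 1.007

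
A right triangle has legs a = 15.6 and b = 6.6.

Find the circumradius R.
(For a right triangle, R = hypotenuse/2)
Hypotenuse c = √(a² + b²) = √(243.36 + 43.56) = √286.92 ≈ 16.9387
R = c/2 ≈ 16.9387/2 ≈ 8.46936

R = 8.469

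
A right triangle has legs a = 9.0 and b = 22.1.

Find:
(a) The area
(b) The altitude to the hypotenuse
(a) The legs are perpendicular, so Area = ½·a·b = ½·9.0·22.1 = ½·198.9 = 99.45
(b) Hypotenuse c = √(a² + b²) = √(81 + 488.41) = √569.41 ≈ 23.8623
    Area = ½·c·h_c  ⇒  h_c = 2·Area/c = 198.9/23.8623 ≈ 8.33532

Area = 99.45, h_c = 8.335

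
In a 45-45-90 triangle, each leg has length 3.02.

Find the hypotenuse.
In a 45-45-90 triangle the sides are in ratio 1 : 1 : √2, so hypotenuse = leg·√2.
Hypotenuse = 3.02·√2 ≈ 3.02·1.41421 ≈ 4.27092

Hypotenuse = 3.02√2 = 4.271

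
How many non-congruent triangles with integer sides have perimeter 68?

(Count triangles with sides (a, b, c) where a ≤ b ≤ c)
Let a ≤ b ≤ c with a + b + c = 68. The only binding inequality is a + b > c, i.e. 68 − c > c, so c < 68/2; and c ≥ 68/3 since c is the largest side.
So 23 ≤ c ≤ 33. For each c, b runs from ⌈(68 − c)/2⌉ up to c (then a = 68 − b − c satisfies 1 ≤ a ≤ b automatically), giving c − ⌈(68 − c)/2⌉ + 1 choices.
Summing over c: 1 + 3 + 4 + 6 + 7 + 9 + 10 + 12 + 13 + 15 + 16 = 96
Check (closed form: nearest integer to p²/48 for even p, (p+3)²/48 for odd p): 68²/48 = 4624/48 ≈ 96.33 → 96

96 triangles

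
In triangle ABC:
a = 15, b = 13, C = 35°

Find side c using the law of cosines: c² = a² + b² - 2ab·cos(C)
c² = 15² + 13² − 2·15·13·cos(35°)
cos(35°) ≈ 0.819152
c² ≈ 225 + 169 − 390·(0.819152) ≈ 394 − 319.469 ≈ 74.5307
c ≈ √74.5307 ≈ 8.63312

c = 8.633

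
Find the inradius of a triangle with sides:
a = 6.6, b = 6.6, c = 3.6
r = Area/s where s is the semi-perimeter.
s = (6.6 + 6.6 + 3.6)/2 = 16.8/2 = 8.4
Area = √(s(s−a)(s−b)(s−c)) = √(8.4·1.8·1.8·4.8) ≈ √130.637 ≈ 11.4296
r ≈ 11.4296/8.4 ≈ 1.36067

r = 1.361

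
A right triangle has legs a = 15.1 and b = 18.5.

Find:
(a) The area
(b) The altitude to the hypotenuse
(a) The legs are perpendicular, so Area = ½·a·b = ½·15.1·18.5 = ½·279.35 = 139.675
(b) Hypotenuse c = √(a² + b²) = √(228.01 + 342.25) = √570.26 ≈ 23.8801
    Area = ½·c·h_c  ⇒  h_c = 2·Area/c = 279.35/23.8801 ≈ 11.698

Area = 139.675, h_c = 11.7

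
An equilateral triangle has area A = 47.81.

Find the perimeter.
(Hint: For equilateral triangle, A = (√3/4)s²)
A = (√3/4)s²  ⇒  s² = 4A/√3 = 4·47.81/√3 = 191.24/1.73205 ≈ 110.412
s ≈ √110.412 ≈ 10.5077
Perimeter = 3s ≈ 3·10.5077 ≈ 31.5232

Perimeter = 31.52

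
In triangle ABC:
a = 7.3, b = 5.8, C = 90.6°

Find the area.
Two sides and the included angle (SAS): A = ½·a·b·sin(C) = ½·7.3·5.8·sin(90.6°)
sin(90.6°) ≈ 0.999945
A ≈ ½·42.34·0.999945 = 21.17·0.999945 ≈ 21.1688

Area = 21.17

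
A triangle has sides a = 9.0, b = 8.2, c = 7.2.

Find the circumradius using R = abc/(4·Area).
First find the area with Heron's formula.
s = (9.0 + 8.2 + 7.2)/2 = 12.2
Area = √(s(s−a)(s−b)(s−c)) = √(12.2·3.2·4·5) ≈ √780.8 ≈ 27.9428
abc = 9.0·8.2·7.2 = 531.36
R = abc/(4·Area) ≈ 531.36/(4·27.9428) = 531.36/111.771 ≈ 4.754

R = 4.754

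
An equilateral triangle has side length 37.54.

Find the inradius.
r = Area/s with s the semi-perimeter.
Area = (√3/4)·37.54² = (√3/4)·1409.2516 ≈ 0.433013·1409.2516 ≈ 610.224
s = 3·37.54/2 = 56.31
r ≈ 610.224/56.31 ≈ 10.8369
(Equivalently r = side/(2√3) = 37.54/3.4641 ≈ 10.8369.)

r = 10.84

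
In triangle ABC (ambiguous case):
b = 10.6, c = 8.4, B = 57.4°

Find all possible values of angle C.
b/sin(B) = c/sin(C)  ⇒  sin(C) = c·sin(B)/b = 8.4·sin(57.4°)/10.6
sin(57.4°) ≈ 0.842452
sin(C) ≈ 8.4·0.842452/10.6 ≈ 7.0766/10.6 ≈ 0.667604
Candidate 1: C₁ = arcsin(0.667604) ≈ 41.8824°  →  A = 180° − 57.4° − 41.8824° ≈ 80.7176° > 0, valid
Candidate 2: C₂ = 180° − C₁ ≈ 138.118°  →  A = 180° − 57.4° − 138.118° ≈ -15.5176° ≤ 0, not a valid triangle

C = 41.88° (one solution)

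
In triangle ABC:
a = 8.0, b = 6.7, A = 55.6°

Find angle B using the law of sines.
a/sin(A) = b/sin(B)  ⇒  sin(B) = b·sin(A)/a = 6.7·sin(55.6°)/8.0
sin(55.6°) ≈ 0.825113
sin(B) ≈ 6.7·0.825113/8.0 ≈ 5.52826/8.0 ≈ 0.691033
B = arcsin(0.691033) ≈ 43.7119°
(Since b ≤ a we need B ≤ A, so the obtuse alternative 180° − 43.7119° ≈ 136.288° is rejected.)

B = 43.71°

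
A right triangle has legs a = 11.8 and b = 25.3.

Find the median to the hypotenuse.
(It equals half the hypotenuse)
Hypotenuse c = √(a² + b²) = √(139.24 + 640.09) = √779.33 ≈ 27.9165
Median to hypotenuse = c/2 ≈ 27.9165/2 ≈ 13.9582

Median = 13.96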